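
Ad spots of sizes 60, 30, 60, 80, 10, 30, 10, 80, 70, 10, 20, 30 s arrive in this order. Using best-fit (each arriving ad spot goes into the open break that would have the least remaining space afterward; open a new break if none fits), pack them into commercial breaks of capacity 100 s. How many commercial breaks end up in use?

5

  60 → break 1 (new)  [load 60/100]
  30 → break 1  [load 90/100]
  60 → break 2 (new)  [load 60/100]
  80 → break 3 (new)  [load 80/100]
  10 → break 1  [load 100/100]
  30 → break 2  [load 90/100]
  10 → break 2  [load 100/100]
  80 → break 4 (new)  [load 80/100]
  70 → break 5 (new)  [load 70/100]
  10 → break 3  [load 90/100]
  20 → break 4  [load 100/100]
  30 → break 5  [load 100/100]
5 commercial breaks opened.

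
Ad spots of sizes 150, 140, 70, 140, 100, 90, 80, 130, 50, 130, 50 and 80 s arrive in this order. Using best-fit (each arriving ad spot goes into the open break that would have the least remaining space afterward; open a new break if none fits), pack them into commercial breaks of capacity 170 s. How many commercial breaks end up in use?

  150 → break 1 (new)  [load 150/170]
  140 → break 2 (new)  [load 140/170]
  70 → break 3 (new)  [load 70/170]
  140 → break 4 (new)  [load 140/170]
  100 → break 3  [load 170/170]
  90 → break 5 (new)  [load 90/170]
  80 → break 5  [load 170/170]
  130 → break 6 (new)  [load 130/170]
  50 → break 7 (new)  [load 50/170]
  130 → break 8 (new)  [load 130/170]
  50 → break 7  [load 100/170]
  80 → break 9 (new)  [load 80/170]
9 commercial breaks opened.

9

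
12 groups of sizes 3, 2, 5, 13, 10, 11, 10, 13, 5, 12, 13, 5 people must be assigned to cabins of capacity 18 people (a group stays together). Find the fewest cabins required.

Total = 13 + 13 + 13 + 12 + 11 + 10 + 10 + 5 + 5 + 5 + 3 + 2 = 102 people.
Lower bound: ⌈102/18⌉ = 6 cabins.
Also, 7 groups each exceed 9 people, and no two of those can share a cabin, so at least 7 cabins are needed.
A packing using 7 cabins:
  cabin 1: 13 + 5 = 18
  cabin 2: 13 + 5 = 18
  cabin 3: 13 + 5 = 18
  cabin 4: 12 + 3 + 2 = 17
  cabin 5: 11 = 11
  cabin 6: 10 = 10
  cabin 7: 10 = 10
This matches the lower bound, so 7 is optimal.

7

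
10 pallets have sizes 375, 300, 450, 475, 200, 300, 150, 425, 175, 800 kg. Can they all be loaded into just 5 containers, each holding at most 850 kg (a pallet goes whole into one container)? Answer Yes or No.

A valid assignment using 5 containers:
  container 1: 800 = 800
  container 2: 475 + 375 = 850
  container 3: 450 + 300 = 750
  container 4: 425 + 300 = 725
  container 5: 200 + 175 + 150 = 525
Every load is within 850 kg, so 5 containers suffice.

Yes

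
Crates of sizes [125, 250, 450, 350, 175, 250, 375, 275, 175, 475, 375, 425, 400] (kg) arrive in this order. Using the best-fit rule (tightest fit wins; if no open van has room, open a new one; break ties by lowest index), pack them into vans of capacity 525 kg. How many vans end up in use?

10

  125 → van 1 (new)  [load 125/525]
  250 → van 1  [load 375/525]
  450 → van 2 (new)  [load 450/525]
  350 → van 3 (new)  [load 350/525]
  175 → van 3  [load 525/525]
  250 → van 4 (new)  [load 250/525]
  375 → van 5 (new)  [load 375/525]
  275 → van 4  [load 525/525]
  175 → van 6 (new)  [load 175/525]
  475 → van 7 (new)  [load 475/525]
  375 → van 8 (new)  [load 375/525]
  425 → van 9 (new)  [load 425/525]
  400 → van 10 (new)  [load 400/525]
10 vans opened.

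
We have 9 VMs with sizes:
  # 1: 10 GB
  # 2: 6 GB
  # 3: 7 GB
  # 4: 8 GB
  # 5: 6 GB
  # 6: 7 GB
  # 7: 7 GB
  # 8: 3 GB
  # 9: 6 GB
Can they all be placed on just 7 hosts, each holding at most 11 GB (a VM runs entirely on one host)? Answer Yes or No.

No

Total = 60 GB; ⌈60/11⌉ = 6.
8 VMs each exceed half the capacity and cannot share a host, forcing at least 8 hosts.
At least 8 hosts are required, but only 7 are allowed.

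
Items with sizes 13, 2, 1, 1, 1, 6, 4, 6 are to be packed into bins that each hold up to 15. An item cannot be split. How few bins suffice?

3

Total = 13 + 6 + 6 + 4 + 2 + 1 + 1 + 1 = 34.
Lower bound: ⌈34/15⌉ = 3 bins.
A packing using 3 bins:
  bin 1: 13 + 2 = 15
  bin 2: 6 + 6 + 1 + 1 + 1 = 15
  bin 3: 4 = 4
This matches the lower bound, so 3 is optimal.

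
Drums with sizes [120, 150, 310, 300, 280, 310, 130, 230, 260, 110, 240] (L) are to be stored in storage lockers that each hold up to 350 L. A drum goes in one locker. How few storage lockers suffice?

Total = 310 + 310 + 300 + 280 + 260 + 240 + 230 + 150 + 130 + 120 + 110 = 2440 L.
Lower bound: ⌈2440/350⌉ = 7 storage lockers.
A packing using 8 storage lockers:
  locker 1: 310 = 310
  locker 2: 310 = 310
  locker 3: 300 = 300
  locker 4: 280 = 280
  locker 5: 260 = 260
  locker 6: 240 + 110 = 350
  locker 7: 230 + 120 = 350
  locker 8: 150 + 130 = 280
No arrangement into 7 storage lockers stays within capacity, so 8 is optimal.

8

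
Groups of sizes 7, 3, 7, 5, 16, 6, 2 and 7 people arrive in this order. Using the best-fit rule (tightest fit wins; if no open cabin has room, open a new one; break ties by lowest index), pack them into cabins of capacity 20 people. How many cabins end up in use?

3

  7 → cabin 1 (new)  [load 7/20]
  3 → cabin 1  [load 10/20]
  7 → cabin 1  [load 17/20]
  5 → cabin 2 (new)  [load 5/20]
  16 → cabin 3 (new)  [load 16/20]
  6 → cabin 2  [load 11/20]
  2 → cabin 1  [load 19/20]
  7 → cabin 2  [load 18/20]
3 cabins opened.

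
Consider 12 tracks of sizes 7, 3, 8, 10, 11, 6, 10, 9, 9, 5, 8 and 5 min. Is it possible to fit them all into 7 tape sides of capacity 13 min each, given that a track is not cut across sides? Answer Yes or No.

No

Total = 91 min; ⌈91/13⌉ = 7.
8 tracks each exceed half the capacity and cannot share a side, forcing at least 8 tape sides.
At least 8 tape sides are required, but only 7 are allowed.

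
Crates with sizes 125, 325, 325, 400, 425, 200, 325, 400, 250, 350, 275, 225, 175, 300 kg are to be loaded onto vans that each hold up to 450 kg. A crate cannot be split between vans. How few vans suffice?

Total = 425 + 400 + 400 + 350 + 325 + 325 + 325 + 300 + 275 + 250 + 225 + 200 + 175 + 125 = 4100 kg.
Lower bound: ⌈4100/450⌉ = 10 vans.
A packing using 11 vans:
  van 1: 425 = 425
  van 2: 400 = 400
  van 3: 400 = 400
  van 4: 350 = 350
  van 5: 325 + 125 = 450
  van 6: 325 = 325
  van 7: 325 = 325
  van 8: 300 = 300
  van 9: 275 + 175 = 450
  van 10: 250 + 200 = 450
  van 11: 225 = 225
No arrangement into 10 vans stays within capacity, so 11 is optimal.

11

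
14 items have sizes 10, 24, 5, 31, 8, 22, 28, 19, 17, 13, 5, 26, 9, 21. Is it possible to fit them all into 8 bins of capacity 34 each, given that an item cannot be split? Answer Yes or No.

A valid assignment using 8 bins:
  bin 1: 31 = 31
  bin 2: 28 + 5 = 33
  bin 3: 26 + 8 = 34
  bin 4: 24 + 10 = 34
  bin 5: 22 + 9 = 31
  bin 6: 21 + 13 = 34
  bin 7: 19 + 5 = 24
  bin 8: 17 = 17
Every load is within 34, so 8 bins suffice.

Yes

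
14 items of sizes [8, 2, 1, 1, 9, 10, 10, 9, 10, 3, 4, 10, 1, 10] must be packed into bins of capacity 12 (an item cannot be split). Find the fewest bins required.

8

Total = 10 + 10 + 10 + 10 + 10 + 9 + 9 + 8 + 4 + 3 + 2 + 1 + 1 + 1 = 88.
Lower bound: ⌈88/12⌉ = 8 bins.
A packing using 8 bins:
  bin 1: 10 + 2 = 12
  bin 2: 10 + 1 + 1 = 12
  bin 3: 10 + 1 = 11
  bin 4: 10 = 10
  bin 5: 10 = 10
  bin 6: 9 + 3 = 12
  bin 7: 9 = 9
  bin 8: 8 + 4 = 12
This matches the lower bound, so 8 is optimal.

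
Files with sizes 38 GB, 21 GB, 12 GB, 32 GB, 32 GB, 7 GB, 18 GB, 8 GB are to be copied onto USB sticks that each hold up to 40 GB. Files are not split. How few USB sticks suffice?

Total = 38 + 32 + 32 + 21 + 18 + 12 + 8 + 7 = 168 GB.
Lower bound: ⌈168/40⌉ = 5 USB sticks.
A packing using 5 USB sticks:
  USB stick 1: 38 = 38
  USB stick 2: 32 + 8 = 40
  USB stick 3: 32 + 7 = 39
  USB stick 4: 21 + 18 = 39
  USB stick 5: 12 = 12
This matches the lower bound, so 5 is optimal.

5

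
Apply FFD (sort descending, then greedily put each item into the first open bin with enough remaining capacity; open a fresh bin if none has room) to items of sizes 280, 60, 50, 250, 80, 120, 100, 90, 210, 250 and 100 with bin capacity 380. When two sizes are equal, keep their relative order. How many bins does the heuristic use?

Sorted descending: 280, 250, 250, 210, 120, 100, 100, 90, 80, 60, 50.
  280 → bin 1 (new)  [load 280/380]
  250 → bin 2 (new)  [load 250/380]
  250 → bin 3 (new)  [load 250/380]
  210 → bin 4 (new)  [load 210/380]
  120 → bin 2  [load 370/380]
  100 → bin 1  [load 380/380]
  100 → bin 3  [load 350/380]
  90 → bin 4  [load 300/380]
  80 → bin 4  [load 380/380]
  60 → bin 5 (new)  [load 60/380]
  50 → bin 5  [load 110/380]
5 bins opened.

5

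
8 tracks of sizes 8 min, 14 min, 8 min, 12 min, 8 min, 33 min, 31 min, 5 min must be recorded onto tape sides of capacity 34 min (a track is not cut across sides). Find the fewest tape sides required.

4

Total = 33 + 31 + 14 + 12 + 8 + 8 + 8 + 5 = 119 min.
Lower bound: ⌈119/34⌉ = 4 tape sides.
A packing using 4 tape sides:
  side 1: 33 = 33
  side 2: 31 = 31
  side 3: 14 + 12 + 8 = 34
  side 4: 8 + 8 + 5 = 21
This matches the lower bound, so 4 is optimal.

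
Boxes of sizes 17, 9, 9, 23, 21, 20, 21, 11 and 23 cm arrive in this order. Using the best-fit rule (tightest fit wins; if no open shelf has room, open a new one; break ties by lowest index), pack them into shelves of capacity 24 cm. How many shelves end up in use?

  17 → shelf 1 (new)  [load 17/24]
  9 → shelf 2 (new)  [load 9/24]
  9 → shelf 2  [load 18/24]
  23 → shelf 3 (new)  [load 23/24]
  21 → shelf 4 (new)  [load 21/24]
  20 → shelf 5 (new)  [load 20/24]
  21 → shelf 6 (new)  [load 21/24]
  11 → shelf 7 (new)  [load 11/24]
  23 → shelf 8 (new)  [load 23/24]
8 shelves opened.

8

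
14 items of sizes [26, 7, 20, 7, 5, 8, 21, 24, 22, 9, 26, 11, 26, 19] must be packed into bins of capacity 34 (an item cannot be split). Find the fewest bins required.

8

Total = 26 + 26 + 26 + 24 + 22 + 21 + 20 + 19 + 11 + 9 + 8 + 7 + 7 + 5 = 231.
Lower bound: ⌈231/34⌉ = 7 bins.
Also, 8 items each exceed 17, and no two of those can share a bin, so at least 8 bins are needed.
A packing using 8 bins:
  bin 1: 26 + 8 = 34
  bin 2: 26 + 7 = 33
  bin 3: 26 + 7 = 33
  bin 4: 24 + 9 = 33
  bin 5: 22 + 11 = 33
  bin 6: 21 + 5 = 26
  bin 7: 20 = 20
  bin 8: 19 = 19
This matches the lower bound, so 8 is optimal.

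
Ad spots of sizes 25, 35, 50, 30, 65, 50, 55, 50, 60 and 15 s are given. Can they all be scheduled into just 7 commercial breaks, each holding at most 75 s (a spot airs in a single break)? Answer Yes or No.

Yes

A valid assignment using 7 commercial breaks:
  break 1: 65 = 65
  break 2: 60 + 15 = 75
  break 3: 55 = 55
  break 4: 50 + 25 = 75
  break 5: 50 = 50
  break 6: 50 = 50
  break 7: 35 + 30 = 65
Every load is within 75 s, so 7 commercial breaks suffice.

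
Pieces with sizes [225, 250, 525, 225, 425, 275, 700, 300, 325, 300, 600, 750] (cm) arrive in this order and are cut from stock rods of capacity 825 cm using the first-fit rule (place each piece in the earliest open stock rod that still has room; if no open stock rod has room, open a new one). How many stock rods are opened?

  225 → stock rod 1 (new)  [load 225/825]
  250 → stock rod 1  [load 475/825]
  525 → stock rod 2 (new)  [load 525/825]
  225 → stock rod 1  [load 700/825]
  425 → stock rod 3 (new)  [load 425/825]
  275 → stock rod 2  [load 800/825]
  700 → stock rod 4 (new)  [load 700/825]
  300 → stock rod 3  [load 725/825]
  325 → stock rod 5 (new)  [load 325/825]
  300 → stock rod 5  [load 625/825]
  600 → stock rod 6 (new)  [load 600/825]
  750 → stock rod 7 (new)  [load 750/825]
7 stock rods opened.

7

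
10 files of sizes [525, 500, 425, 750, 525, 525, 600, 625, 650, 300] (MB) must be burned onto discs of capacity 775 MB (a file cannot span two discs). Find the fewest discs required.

Total = 750 + 650 + 625 + 600 + 525 + 525 + 525 + 500 + 425 + 300 = 5425 MB.
Lower bound: ⌈5425/775⌉ = 7 discs.
Also, 9 files each exceed 775/2 MB, and no two of those can share a disc, so at least 9 discs are needed.
A packing using 9 discs:
  disc 1: 750 = 750
  disc 2: 650 = 650
  disc 3: 625 = 625
  disc 4: 600 = 600
  disc 5: 525 = 525
  disc 6: 525 = 525
  disc 7: 525 = 525
  disc 8: 500 = 500
  disc 9: 425 + 300 = 725
This matches the lower bound, so 9 is optimal.

9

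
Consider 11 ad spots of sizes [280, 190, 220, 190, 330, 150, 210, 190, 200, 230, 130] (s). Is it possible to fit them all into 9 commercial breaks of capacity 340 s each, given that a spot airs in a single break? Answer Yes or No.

Yes

A valid assignment using 9 commercial breaks:
  break 1: 330 = 330
  break 2: 280 = 280
  break 3: 230 = 230
  break 4: 220 = 220
  break 5: 210 + 130 = 340
  break 6: 200 = 200
  break 7: 190 + 150 = 340
  break 8: 190 = 190
  break 9: 190 = 190
Every load is within 340 s, so 9 commercial breaks suffice.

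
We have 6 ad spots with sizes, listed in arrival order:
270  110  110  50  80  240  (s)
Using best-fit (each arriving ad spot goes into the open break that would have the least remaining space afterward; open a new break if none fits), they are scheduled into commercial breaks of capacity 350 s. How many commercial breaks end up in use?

  270 → break 1 (new)  [load 270/350]
  110 → break 2 (new)  [load 110/350]
  110 → break 2  [load 220/350]
  50 → break 1  [load 320/350]
  80 → break 2  [load 300/350]
  240 → break 3 (new)  [load 240/350]
3 commercial breaks opened.

3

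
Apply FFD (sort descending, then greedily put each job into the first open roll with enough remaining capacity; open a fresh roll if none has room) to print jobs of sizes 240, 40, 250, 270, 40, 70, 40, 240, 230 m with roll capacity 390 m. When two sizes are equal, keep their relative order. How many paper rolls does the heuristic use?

Sorted descending: 270, 250, 240, 240, 230, 70, 40, 40, 40.
  270 → roll 1 (new)  [load 270/390]
  250 → roll 2 (new)  [load 250/390]
  240 → roll 3 (new)  [load 240/390]
  240 → roll 4 (new)  [load 240/390]
  230 → roll 5 (new)  [load 230/390]
  70 → roll 1  [load 340/390]
  40 → roll 1  [load 380/390]
  40 → roll 2  [load 290/390]
  40 → roll 2  [load 330/390]
5 paper rolls opened.

5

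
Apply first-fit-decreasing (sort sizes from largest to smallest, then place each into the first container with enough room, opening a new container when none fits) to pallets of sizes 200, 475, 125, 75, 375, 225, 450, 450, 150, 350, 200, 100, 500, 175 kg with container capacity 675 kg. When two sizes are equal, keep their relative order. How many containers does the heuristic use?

6

Sorted descending: 500, 475, 450, 450, 375, 350, 225, 200, 200, 175, 150, 125, 100, 75.
  500 → container 1 (new)  [load 500/675]
  475 → container 2 (new)  [load 475/675]
  450 → container 3 (new)  [load 450/675]
  450 → container 4 (new)  [load 450/675]
  375 → container 5 (new)  [load 375/675]
  350 → container 6 (new)  [load 350/675]
  225 → container 3  [load 675/675]
  200 → container 2  [load 675/675]
  200 → container 4  [load 650/675]
  175 → container 1  [load 675/675]
  150 → container 5  [load 525/675]
  125 → container 5  [load 650/675]
  100 → container 6  [load 450/675]
  75 → container 6  [load 525/675]
6 containers opened.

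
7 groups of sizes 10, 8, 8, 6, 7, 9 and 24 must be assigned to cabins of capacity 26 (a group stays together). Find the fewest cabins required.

Total = 24 + 10 + 9 + 8 + 8 + 7 + 6 = 72.
Lower bound: ⌈72/26⌉ = 3 cabins.
A packing using 3 cabins:
  cabin 1: 24 = 24
  cabin 2: 10 + 9 + 7 = 26
  cabin 3: 8 + 8 + 6 = 22
This matches the lower bound, so 3 is optimal.

3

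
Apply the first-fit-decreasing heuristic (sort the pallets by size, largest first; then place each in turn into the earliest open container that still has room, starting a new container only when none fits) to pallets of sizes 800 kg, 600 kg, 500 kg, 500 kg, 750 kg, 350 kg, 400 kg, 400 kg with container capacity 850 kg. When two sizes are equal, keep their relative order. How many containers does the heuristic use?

6

Sorted descending: 800, 750, 600, 500, 500, 400, 400, 350.
  800 → container 1 (new)  [load 800/850]
  750 → container 2 (new)  [load 750/850]
  600 → container 3 (new)  [load 600/850]
  500 → container 4 (new)  [load 500/850]
  500 → container 5 (new)  [load 500/850]
  400 → container 6 (new)  [load 400/850]
  400 → container 6  [load 800/850]
  350 → container 4  [load 850/850]
6 containers opened.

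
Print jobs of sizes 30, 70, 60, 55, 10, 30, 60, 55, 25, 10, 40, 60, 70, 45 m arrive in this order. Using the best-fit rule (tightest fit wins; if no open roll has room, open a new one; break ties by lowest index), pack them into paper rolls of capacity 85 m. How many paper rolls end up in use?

  30 → roll 1 (new)  [load 30/85]
  70 → roll 2 (new)  [load 70/85]
  60 → roll 3 (new)  [load 60/85]
  55 → roll 1  [load 85/85]
  10 → roll 2  [load 80/85]
  30 → roll 4 (new)  [load 30/85]
  60 → roll 5 (new)  [load 60/85]
  55 → roll 4  [load 85/85]
  25 → roll 3  [load 85/85]
  10 → roll 5  [load 70/85]
  40 → roll 6 (new)  [load 40/85]
  60 → roll 7 (new)  [load 60/85]
  70 → roll 8 (new)  [load 70/85]
  45 → roll 6  [load 85/85]
8 paper rolls opened.

8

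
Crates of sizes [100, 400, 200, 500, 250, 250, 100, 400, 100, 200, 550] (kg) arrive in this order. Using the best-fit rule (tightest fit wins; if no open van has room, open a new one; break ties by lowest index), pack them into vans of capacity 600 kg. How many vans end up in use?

  100 → van 1 (new)  [load 100/600]
  400 → van 1  [load 500/600]
  200 → van 2 (new)  [load 200/600]
  500 → van 3 (new)  [load 500/600]
  250 → van 2  [load 450/600]
  250 → van 4 (new)  [load 250/600]
  100 → van 1  [load 600/600]
  400 → van 5 (new)  [load 400/600]
  100 → van 3  [load 600/600]
  200 → van 5  [load 600/600]
  550 → van 6 (new)  [load 550/600]
6 vans opened.

6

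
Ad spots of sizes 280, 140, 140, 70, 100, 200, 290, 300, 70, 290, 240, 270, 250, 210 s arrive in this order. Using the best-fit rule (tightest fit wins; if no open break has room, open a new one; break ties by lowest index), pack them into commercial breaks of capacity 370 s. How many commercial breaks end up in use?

10

  280 → break 1 (new)  [load 280/370]
  140 → break 2 (new)  [load 140/370]
  140 → break 2  [load 280/370]
  70 → break 1  [load 350/370]
  100 → break 3 (new)  [load 100/370]
  200 → break 3  [load 300/370]
  290 → break 4 (new)  [load 290/370]
  300 → break 5 (new)  [load 300/370]
  70 → break 3  [load 370/370]
  290 → break 6 (new)  [load 290/370]
  240 → break 7 (new)  [load 240/370]
  270 → break 8 (new)  [load 270/370]
  250 → break 9 (new)  [load 250/370]
  210 → break 10 (new)  [load 210/370]
10 commercial breaks opened.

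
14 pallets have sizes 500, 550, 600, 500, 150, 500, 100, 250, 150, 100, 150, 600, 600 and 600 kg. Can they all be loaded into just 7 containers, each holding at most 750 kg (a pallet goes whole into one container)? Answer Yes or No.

No

Total = 5350 kg; ⌈5350/750⌉ = 8.
At least 8 containers are required, but only 7 are allowed.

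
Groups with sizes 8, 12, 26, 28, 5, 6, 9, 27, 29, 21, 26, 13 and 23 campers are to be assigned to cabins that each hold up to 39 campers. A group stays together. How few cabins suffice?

Total = 29 + 28 + 27 + 26 + 26 + 23 + 21 + 13 + 12 + 9 + 8 + 6 + 5 = 233 campers.
Lower bound: ⌈233/39⌉ = 6 cabins.
Also, 7 groups each exceed 39/2 campers, and no two of those can share a cabin, so at least 7 cabins are needed.
A packing using 7 cabins:
  cabin 1: 29 + 9 = 38
  cabin 2: 28 + 8 = 36
  cabin 3: 27 + 12 = 39
  cabin 4: 26 + 13 = 39
  cabin 5: 26 + 6 + 5 = 37
  cabin 6: 23 = 23
  cabin 7: 21 = 21
This matches the lower bound, so 7 is optimal.

7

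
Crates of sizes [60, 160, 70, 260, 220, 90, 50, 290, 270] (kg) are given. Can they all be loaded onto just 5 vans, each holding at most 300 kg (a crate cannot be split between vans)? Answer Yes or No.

No

Total = 1470 kg; ⌈1470/300⌉ = 5.
The bound of 5 does not rule out 5, but exhaustive search shows no assignment into 5 vans of capacity 300 kg exists — the minimum is 6.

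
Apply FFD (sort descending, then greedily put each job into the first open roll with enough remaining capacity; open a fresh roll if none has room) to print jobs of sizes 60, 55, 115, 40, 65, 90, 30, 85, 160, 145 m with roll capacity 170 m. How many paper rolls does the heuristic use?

6

Sorted descending: 160, 145, 115, 90, 85, 65, 60, 55, 40, 30.
  160 → roll 1 (new)  [load 160/170]
  145 → roll 2 (new)  [load 145/170]
  115 → roll 3 (new)  [load 115/170]
  90 → roll 4 (new)  [load 90/170]
  85 → roll 5 (new)  [load 85/170]
  65 → roll 4  [load 155/170]
  60 → roll 5  [load 145/170]
  55 → roll 3  [load 170/170]
  40 → roll 6 (new)  [load 40/170]
  30 → roll 6  [load 70/170]
6 paper rolls opened.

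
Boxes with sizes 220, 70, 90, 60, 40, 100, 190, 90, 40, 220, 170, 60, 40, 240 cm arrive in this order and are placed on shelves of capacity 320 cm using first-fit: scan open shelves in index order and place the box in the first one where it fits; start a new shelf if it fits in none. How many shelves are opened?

  220 → shelf 1 (new)  [load 220/320]
  70 → shelf 1  [load 290/320]
  90 → shelf 2 (new)  [load 90/320]
  60 → shelf 2  [load 150/320]
  40 → shelf 2  [load 190/320]
  100 → shelf 2  [load 290/320]
  190 → shelf 3 (new)  [load 190/320]
  90 → shelf 3  [load 280/320]
  40 → shelf 3  [load 320/320]
  220 → shelf 4 (new)  [load 220/320]
  170 → shelf 5 (new)  [load 170/320]
  60 → shelf 4  [load 280/320]
  40 → shelf 4  [load 320/320]
  240 → shelf 6 (new)  [load 240/320]
6 shelves opened.

6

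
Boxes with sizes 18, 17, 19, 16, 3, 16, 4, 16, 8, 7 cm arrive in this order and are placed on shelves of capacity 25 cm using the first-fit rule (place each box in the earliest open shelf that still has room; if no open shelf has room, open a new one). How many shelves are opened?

  18 → shelf 1 (new)  [load 18/25]
  17 → shelf 2 (new)  [load 17/25]
  19 → shelf 3 (new)  [load 19/25]
  16 → shelf 4 (new)  [load 16/25]
  3 → shelf 1  [load 21/25]
  16 → shelf 5 (new)  [load 16/25]
  4 → shelf 1  [load 25/25]
  16 → shelf 6 (new)  [load 16/25]
  8 → shelf 2  [load 25/25]
  7 → shelf 4  [load 23/25]
6 shelves opened.

6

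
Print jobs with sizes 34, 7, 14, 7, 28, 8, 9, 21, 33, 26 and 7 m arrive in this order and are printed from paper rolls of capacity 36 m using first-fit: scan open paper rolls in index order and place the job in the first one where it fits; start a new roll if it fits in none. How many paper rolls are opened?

6

  34 → roll 1 (new)  [load 34/36]
  7 → roll 2 (new)  [load 7/36]
  14 → roll 2  [load 21/36]
  7 → roll 2  [load 28/36]
  28 → roll 3 (new)  [load 28/36]
  8 → roll 2  [load 36/36]
  9 → roll 4 (new)  [load 9/36]
  21 → roll 4  [load 30/36]
  33 → roll 5 (new)  [load 33/36]
  26 → roll 6 (new)  [load 26/36]
  7 → roll 3  [load 35/36]
6 paper rolls opened.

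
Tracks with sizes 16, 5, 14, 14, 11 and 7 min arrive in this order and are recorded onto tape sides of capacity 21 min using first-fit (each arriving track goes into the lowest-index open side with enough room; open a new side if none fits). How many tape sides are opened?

  16 → side 1 (new)  [load 16/21]
  5 → side 1  [load 21/21]
  14 → side 2 (new)  [load 14/21]
  14 → side 3 (new)  [load 14/21]
  11 → side 4 (new)  [load 11/21]
  7 → side 2  [load 21/21]
4 tape sides opened.

4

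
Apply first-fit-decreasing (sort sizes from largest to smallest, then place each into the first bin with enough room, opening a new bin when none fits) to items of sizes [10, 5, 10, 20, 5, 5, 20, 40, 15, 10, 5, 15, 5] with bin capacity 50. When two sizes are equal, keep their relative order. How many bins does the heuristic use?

Sorted descending: 40, 20, 20, 15, 15, 10, 10, 10, 5, 5, 5, 5, 5.
  40 → bin 1 (new)  [load 40/50]
  20 → bin 2 (new)  [load 20/50]
  20 → bin 2  [load 40/50]
  15 → bin 3 (new)  [load 15/50]
  15 → bin 3  [load 30/50]
  10 → bin 1  [load 50/50]
  10 → bin 2  [load 50/50]
  10 → bin 3  [load 40/50]
  5 → bin 3  [load 45/50]
  5 → bin 3  [load 50/50]
  5 → bin 4 (new)  [load 5/50]
  5 → bin 4  [load 10/50]
  5 → bin 4  [load 15/50]
4 bins opened.

4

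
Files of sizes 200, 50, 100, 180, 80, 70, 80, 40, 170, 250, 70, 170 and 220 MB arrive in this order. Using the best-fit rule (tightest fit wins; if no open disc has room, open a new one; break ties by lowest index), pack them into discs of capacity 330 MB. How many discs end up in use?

  200 → disc 1 (new)  [load 200/330]
  50 → disc 1  [load 250/330]
  100 → disc 2 (new)  [load 100/330]
  180 → disc 2  [load 280/330]
  80 → disc 1  [load 330/330]
  70 → disc 3 (new)  [load 70/330]
  80 → disc 3  [load 150/330]
  40 → disc 2  [load 320/330]
  170 → disc 3  [load 320/330]
  250 → disc 4 (new)  [load 250/330]
  70 → disc 4  [load 320/330]
  170 → disc 5 (new)  [load 170/330]
  220 → disc 6 (new)  [load 220/330]
6 discs opened.

6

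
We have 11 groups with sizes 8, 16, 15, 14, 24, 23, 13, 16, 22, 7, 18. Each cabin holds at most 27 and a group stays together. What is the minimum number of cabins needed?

8

Total = 24 + 23 + 22 + 18 + 16 + 16 + 15 + 14 + 13 + 8 + 7 = 176.
Lower bound: ⌈176/27⌉ = 7 cabins.
Also, 8 groups each exceed 27/2, and no two of those can share a cabin, so at least 8 cabins are needed.
A packing using 8 cabins:
  cabin 1: 24 = 24
  cabin 2: 23 = 23
  cabin 3: 22 = 22
  cabin 4: 18 + 8 = 26
  cabin 5: 16 + 7 = 23
  cabin 6: 16 = 16
  cabin 7: 15 = 15
  cabin 8: 14 + 13 = 27
This matches the lower bound, so 8 is optimal.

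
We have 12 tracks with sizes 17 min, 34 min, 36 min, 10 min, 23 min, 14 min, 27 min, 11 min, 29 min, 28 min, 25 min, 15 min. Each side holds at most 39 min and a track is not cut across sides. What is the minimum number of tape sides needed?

8

Total = 36 + 34 + 29 + 28 + 27 + 25 + 23 + 17 + 15 + 14 + 11 + 10 = 269 min.
Lower bound: ⌈269/39⌉ = 7 tape sides.
A packing using 8 tape sides:
  side 1: 36 = 36
  side 2: 34 = 34
  side 3: 29 + 10 = 39
  side 4: 28 + 11 = 39
  side 5: 27 = 27
  side 6: 25 + 14 = 39
  side 7: 23 + 15 = 38
  side 8: 17 = 17
No arrangement into 7 tape sides stays within capacity, so 8 is optimal.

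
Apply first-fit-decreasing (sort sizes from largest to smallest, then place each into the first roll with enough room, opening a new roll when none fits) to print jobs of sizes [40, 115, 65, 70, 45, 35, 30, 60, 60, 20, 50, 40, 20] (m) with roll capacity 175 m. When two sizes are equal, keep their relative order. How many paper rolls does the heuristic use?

4

Sorted descending: 115, 70, 65, 60, 60, 50, 45, 40, 40, 35, 30, 20, 20.
  115 → roll 1 (new)  [load 115/175]
  70 → roll 2 (new)  [load 70/175]
  65 → roll 2  [load 135/175]
  60 → roll 1  [load 175/175]
  60 → roll 3 (new)  [load 60/175]
  50 → roll 3  [load 110/175]
  45 → roll 3  [load 155/175]
  40 → roll 2  [load 175/175]
  40 → roll 4 (new)  [load 40/175]
  35 → roll 4  [load 75/175]
  30 → roll 4  [load 105/175]
  20 → roll 3  [load 175/175]
  20 → roll 4  [load 125/175]
4 paper rolls opened.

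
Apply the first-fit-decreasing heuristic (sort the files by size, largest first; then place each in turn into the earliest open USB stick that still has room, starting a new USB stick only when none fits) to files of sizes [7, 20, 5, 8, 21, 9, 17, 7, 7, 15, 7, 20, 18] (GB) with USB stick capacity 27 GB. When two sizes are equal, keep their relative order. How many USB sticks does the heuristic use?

7

Sorted descending: 21, 20, 20, 18, 17, 15, 9, 8, 7, 7, 7, 7, 5.
  21 → USB stick 1 (new)  [load 21/27]
  20 → USB stick 2 (new)  [load 20/27]
  20 → USB stick 3 (new)  [load 20/27]
  18 → USB stick 4 (new)  [load 18/27]
  17 → USB stick 5 (new)  [load 17/27]
  15 → USB stick 6 (new)  [load 15/27]
  9 → USB stick 4  [load 27/27]
  8 → USB stick 5  [load 25/27]
  7 → USB stick 2  [load 27/27]
  7 → USB stick 3  [load 27/27]
  7 → USB stick 6  [load 22/27]
  7 → USB stick 7 (new)  [load 7/27]
  5 → USB stick 1  [load 26/27]
7 USB sticks opened.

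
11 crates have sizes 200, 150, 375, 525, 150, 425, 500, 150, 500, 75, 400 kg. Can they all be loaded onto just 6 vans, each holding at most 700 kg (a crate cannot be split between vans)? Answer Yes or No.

A valid assignment using 6 vans:
  van 1: 525 + 150 = 675
  van 2: 500 + 200 = 700
  van 3: 500 + 150 = 650
  van 4: 425 + 150 + 75 = 650
  van 5: 400 = 400
  van 6: 375 = 375
Every load is within 700 kg, so 6 vans suffice.

Yes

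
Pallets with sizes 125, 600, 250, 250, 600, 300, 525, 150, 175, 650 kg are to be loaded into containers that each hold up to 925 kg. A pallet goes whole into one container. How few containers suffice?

4

Total = 650 + 600 + 600 + 525 + 300 + 250 + 250 + 175 + 150 + 125 = 3625 kg.
Lower bound: ⌈3625/925⌉ = 4 containers.
A packing using 4 containers:
  container 1: 650 + 250 = 900
  container 2: 600 + 300 = 900
  container 3: 600 + 175 + 150 = 925
  container 4: 525 + 250 + 125 = 900
This matches the lower bound, so 4 is optimal.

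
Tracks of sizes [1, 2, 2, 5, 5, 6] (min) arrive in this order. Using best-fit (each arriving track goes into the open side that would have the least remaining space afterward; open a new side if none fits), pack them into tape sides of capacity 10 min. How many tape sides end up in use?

3

  1 → side 1 (new)  [load 1/10]
  2 → side 1  [load 3/10]
  2 → side 1  [load 5/10]
  5 → side 1  [load 10/10]
  5 → side 2 (new)  [load 5/10]
  6 → side 3 (new)  [load 6/10]
3 tape sides opened.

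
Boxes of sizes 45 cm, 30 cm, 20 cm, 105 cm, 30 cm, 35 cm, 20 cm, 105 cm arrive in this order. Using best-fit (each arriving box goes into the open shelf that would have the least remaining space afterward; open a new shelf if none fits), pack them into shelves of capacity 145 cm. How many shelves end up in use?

  45 → shelf 1 (new)  [load 45/145]
  30 → shelf 1  [load 75/145]
  20 → shelf 1  [load 95/145]
  105 → shelf 2 (new)  [load 105/145]
  30 → shelf 2  [load 135/145]
  35 → shelf 1  [load 130/145]
  20 → shelf 3 (new)  [load 20/145]
  105 → shelf 3  [load 125/145]
3 shelves opened.

3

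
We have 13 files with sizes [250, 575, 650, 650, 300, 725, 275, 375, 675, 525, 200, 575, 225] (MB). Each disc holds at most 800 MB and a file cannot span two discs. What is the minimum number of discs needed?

Total = 725 + 675 + 650 + 650 + 575 + 575 + 525 + 375 + 300 + 275 + 250 + 225 + 200 = 6000 MB.
Lower bound: ⌈6000/800⌉ = 8 discs.
A packing using 9 discs:
  disc 1: 725 = 725
  disc 2: 675 = 675
  disc 3: 650 = 650
  disc 4: 650 = 650
  disc 5: 575 + 225 = 800
  disc 6: 575 + 200 = 775
  disc 7: 525 + 275 = 800
  disc 8: 375 + 300 = 675
  disc 9: 250 = 250
No arrangement into 8 discs stays within capacity, so 9 is optimal.

9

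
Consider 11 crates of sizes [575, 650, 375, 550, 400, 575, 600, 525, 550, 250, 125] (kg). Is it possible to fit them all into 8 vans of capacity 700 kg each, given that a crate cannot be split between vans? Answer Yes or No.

No

Total = 5175 kg; ⌈5175/700⌉ = 8.
9 crates each exceed half the capacity and cannot share a van, forcing at least 9 vans.
At least 9 vans are required, but only 8 are allowed.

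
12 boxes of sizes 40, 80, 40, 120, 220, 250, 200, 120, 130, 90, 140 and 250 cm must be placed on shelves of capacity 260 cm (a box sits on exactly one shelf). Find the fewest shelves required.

7

Total = 250 + 250 + 220 + 200 + 140 + 130 + 120 + 120 + 90 + 80 + 40 + 40 = 1680 cm.
Lower bound: ⌈1680/260⌉ = 7 shelves.
A packing using 7 shelves:
  shelf 1: 250 = 250
  shelf 2: 250 = 250
  shelf 3: 220 + 40 = 260
  shelf 4: 200 + 40 = 240
  shelf 5: 140 + 120 = 260
  shelf 6: 130 + 120 = 250
  shelf 7: 90 + 80 = 170
This matches the lower bound, so 7 is optimal.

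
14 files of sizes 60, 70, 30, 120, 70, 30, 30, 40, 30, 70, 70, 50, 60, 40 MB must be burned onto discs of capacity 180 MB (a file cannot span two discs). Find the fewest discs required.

5

Total = 120 + 70 + 70 + 70 + 70 + 60 + 60 + 50 + 40 + 40 + 30 + 30 + 30 + 30 = 770 MB.
Lower bound: ⌈770/180⌉ = 5 discs.
A packing using 5 discs:
  disc 1: 120 + 60 = 180
  disc 2: 70 + 70 + 40 = 180
  disc 3: 70 + 70 + 40 = 180
  disc 4: 60 + 50 + 30 + 30 = 170
  disc 5: 30 + 30 = 60
This matches the lower bound, so 5 is optimal.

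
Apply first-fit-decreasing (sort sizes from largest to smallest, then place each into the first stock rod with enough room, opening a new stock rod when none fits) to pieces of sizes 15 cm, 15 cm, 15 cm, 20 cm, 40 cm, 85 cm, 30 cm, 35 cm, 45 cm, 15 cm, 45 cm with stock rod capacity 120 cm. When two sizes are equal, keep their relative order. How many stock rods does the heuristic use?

Sorted descending: 85, 45, 45, 40, 35, 30, 20, 15, 15, 15, 15.
  85 → stock rod 1 (new)  [load 85/120]
  45 → stock rod 2 (new)  [load 45/120]
  45 → stock rod 2  [load 90/120]
  40 → stock rod 3 (new)  [load 40/120]
  35 → stock rod 1  [load 120/120]
  30 → stock rod 2  [load 120/120]
  20 → stock rod 3  [load 60/120]
  15 → stock rod 3  [load 75/120]
  15 → stock rod 3  [load 90/120]
  15 → stock rod 3  [load 105/120]
  15 → stock rod 3  [load 120/120]
3 stock rods opened.

3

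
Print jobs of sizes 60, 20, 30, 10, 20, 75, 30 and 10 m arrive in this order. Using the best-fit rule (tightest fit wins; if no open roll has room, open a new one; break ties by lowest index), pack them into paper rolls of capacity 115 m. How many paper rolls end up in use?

  60 → roll 1 (new)  [load 60/115]
  20 → roll 1  [load 80/115]
  30 → roll 1  [load 110/115]
  10 → roll 2 (new)  [load 10/115]
  20 → roll 2  [load 30/115]
  75 → roll 2  [load 105/115]
  30 → roll 3 (new)  [load 30/115]
  10 → roll 2  [load 115/115]
3 paper rolls opened.

3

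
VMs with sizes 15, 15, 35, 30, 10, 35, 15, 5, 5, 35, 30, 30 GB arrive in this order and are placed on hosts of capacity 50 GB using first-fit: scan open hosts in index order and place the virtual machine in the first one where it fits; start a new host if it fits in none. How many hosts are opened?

  15 → host 1 (new)  [load 15/50]
  15 → host 1  [load 30/50]
  35 → host 2 (new)  [load 35/50]
  30 → host 3 (new)  [load 30/50]
  10 → host 1  [load 40/50]
  35 → host 4 (new)  [load 35/50]
  15 → host 2  [load 50/50]
  5 → host 1  [load 45/50]
  5 → host 1  [load 50/50]
  35 → host 5 (new)  [load 35/50]
  30 → host 6 (new)  [load 30/50]
  30 → host 7 (new)  [load 30/50]
7 hosts opened.

7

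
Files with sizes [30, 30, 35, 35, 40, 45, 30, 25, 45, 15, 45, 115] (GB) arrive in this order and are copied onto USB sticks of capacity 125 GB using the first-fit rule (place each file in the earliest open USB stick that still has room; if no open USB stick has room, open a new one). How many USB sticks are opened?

5

  30 → USB stick 1 (new)  [load 30/125]
  30 → USB stick 1  [load 60/125]
  35 → USB stick 1  [load 95/125]
  35 → USB stick 2 (new)  [load 35/125]
  40 → USB stick 2  [load 75/125]
  45 → USB stick 2  [load 120/125]
  30 → USB stick 1  [load 125/125]
  25 → USB stick 3 (new)  [load 25/125]
  45 → USB stick 3  [load 70/125]
  15 → USB stick 3  [load 85/125]
  45 → USB stick 4 (new)  [load 45/125]
  115 → USB stick 5 (new)  [load 115/125]
5 USB sticks opened.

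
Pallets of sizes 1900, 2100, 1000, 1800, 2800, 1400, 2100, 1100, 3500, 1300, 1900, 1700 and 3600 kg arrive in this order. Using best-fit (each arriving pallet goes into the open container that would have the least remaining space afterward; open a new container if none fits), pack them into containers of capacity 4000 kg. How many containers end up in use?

8

  1900 → container 1 (new)  [load 1900/4000]
  2100 → container 1  [load 4000/4000]
  1000 → container 2 (new)  [load 1000/4000]
  1800 → container 2  [load 2800/4000]
  2800 → container 3 (new)  [load 2800/4000]
  1400 → container 4 (new)  [load 1400/4000]
  2100 → container 4  [load 3500/4000]
  1100 → container 2  [load 3900/4000]
  3500 → container 5 (new)  [load 3500/4000]
  1300 → container 6 (new)  [load 1300/4000]
  1900 → container 6  [load 3200/4000]
  1700 → container 7 (new)  [load 1700/4000]
  3600 → container 8 (new)  [load 3600/4000]
8 containers opened.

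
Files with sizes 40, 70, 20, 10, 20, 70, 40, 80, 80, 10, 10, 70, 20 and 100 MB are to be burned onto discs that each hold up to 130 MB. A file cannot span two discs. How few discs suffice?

6

Total = 100 + 80 + 80 + 70 + 70 + 70 + 40 + 40 + 20 + 20 + 20 + 10 + 10 + 10 = 640 MB.
Lower bound: ⌈640/130⌉ = 5 discs.
Also, 6 files each exceed 65 MB, and no two of those can share a disc, so at least 6 discs are needed.
A packing using 6 discs:
  disc 1: 100 + 20 + 10 = 130
  disc 2: 80 + 40 + 10 = 130
  disc 3: 80 + 40 + 10 = 130
  disc 4: 70 + 20 + 20 = 110
  disc 5: 70 = 70
  disc 6: 70 = 70
This matches the lower bound, so 6 is optimal.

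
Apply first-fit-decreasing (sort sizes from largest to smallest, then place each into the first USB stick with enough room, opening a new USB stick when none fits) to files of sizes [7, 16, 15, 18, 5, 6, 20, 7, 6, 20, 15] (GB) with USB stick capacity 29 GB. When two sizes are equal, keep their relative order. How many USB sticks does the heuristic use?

6

Sorted descending: 20, 20, 18, 16, 15, 15, 7, 7, 6, 6, 5.
  20 → USB stick 1 (new)  [load 20/29]
  20 → USB stick 2 (new)  [load 20/29]
  18 → USB stick 3 (new)  [load 18/29]
  16 → USB stick 4 (new)  [load 16/29]
  15 → USB stick 5 (new)  [load 15/29]
  15 → USB stick 6 (new)  [load 15/29]
  7 → USB stick 1  [load 27/29]
  7 → USB stick 2  [load 27/29]
  6 → USB stick 3  [load 24/29]
  6 → USB stick 4  [load 22/29]
  5 → USB stick 3  [load 29/29]
6 USB sticks opened.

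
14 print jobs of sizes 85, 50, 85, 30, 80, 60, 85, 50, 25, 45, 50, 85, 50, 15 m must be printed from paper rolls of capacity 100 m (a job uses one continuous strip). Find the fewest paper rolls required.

Total = 85 + 85 + 85 + 85 + 80 + 60 + 50 + 50 + 50 + 50 + 45 + 30 + 25 + 15 = 795 m.
Lower bound: ⌈795/100⌉ = 8 paper rolls.
A packing using 9 paper rolls:
  roll 1: 85 + 15 = 100
  roll 2: 85 = 85
  roll 3: 85 = 85
  roll 4: 85 = 85
  roll 5: 80 = 80
  roll 6: 60 + 30 = 90
  roll 7: 50 + 50 = 100
  roll 8: 50 + 50 = 100
  roll 9: 45 + 25 = 70
No arrangement into 8 paper rolls stays within capacity, so 9 is optimal.

9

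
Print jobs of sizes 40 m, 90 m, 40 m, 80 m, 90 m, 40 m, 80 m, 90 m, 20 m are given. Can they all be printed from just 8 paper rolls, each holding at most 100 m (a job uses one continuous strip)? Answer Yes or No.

Yes

A valid assignment using 7 paper rolls:
  roll 1: 90 = 90
  roll 2: 90 = 90
  roll 3: 90 = 90
  roll 4: 80 + 20 = 100
  roll 5: 80 = 80
  roll 6: 40 + 40 = 80
  roll 7: 40 = 40
That uses only 7 ≤ 8, so 8 paper rolls are enough.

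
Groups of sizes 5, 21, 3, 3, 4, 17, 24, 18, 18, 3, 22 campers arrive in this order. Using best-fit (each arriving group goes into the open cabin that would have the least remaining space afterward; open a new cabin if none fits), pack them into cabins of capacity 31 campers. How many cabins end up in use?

6

  5 → cabin 1 (new)  [load 5/31]
  21 → cabin 1  [load 26/31]
  3 → cabin 1  [load 29/31]
  3 → cabin 2 (new)  [load 3/31]
  4 → cabin 2  [load 7/31]
  17 → cabin 2  [load 24/31]
  24 → cabin 3 (new)  [load 24/31]
  18 → cabin 4 (new)  [load 18/31]
  18 → cabin 5 (new)  [load 18/31]
  3 → cabin 2  [load 27/31]
  22 → cabin 6 (new)  [load 22/31]
6 cabins opened.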